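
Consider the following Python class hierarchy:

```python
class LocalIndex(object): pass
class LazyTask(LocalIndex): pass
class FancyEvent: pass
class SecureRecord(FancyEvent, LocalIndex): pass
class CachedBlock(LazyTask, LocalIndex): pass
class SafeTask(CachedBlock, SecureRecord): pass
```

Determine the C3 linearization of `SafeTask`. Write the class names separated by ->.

L[SafeTask] = SafeTask + merge(L[CachedBlock], L[SecureRecord], [CachedBlock SecureRecord])
  take CachedBlock:  [CachedBlock LazyTask LocalIndex object] + [SecureRecord FancyEvent LocalIndex object] + [CachedBlock SecureRecord]
  take LazyTask:  [LazyTask LocalIndex object] + [SecureRecord FancyEvent LocalIndex object] + [SecureRecord]
  take SecureRecord:  [LocalIndex object] + [SecureRecord FancyEvent LocalIndex object] + [SecureRecord]
  take FancyEvent:  [LocalIndex object] + [FancyEvent LocalIndex object]
  take LocalIndex:  [LocalIndex object] + [LocalIndex object]
  take object:  [object] + [object]

SafeTask -> CachedBlock -> LazyTask -> SecureRecord -> FancyEvent -> LocalIndex -> object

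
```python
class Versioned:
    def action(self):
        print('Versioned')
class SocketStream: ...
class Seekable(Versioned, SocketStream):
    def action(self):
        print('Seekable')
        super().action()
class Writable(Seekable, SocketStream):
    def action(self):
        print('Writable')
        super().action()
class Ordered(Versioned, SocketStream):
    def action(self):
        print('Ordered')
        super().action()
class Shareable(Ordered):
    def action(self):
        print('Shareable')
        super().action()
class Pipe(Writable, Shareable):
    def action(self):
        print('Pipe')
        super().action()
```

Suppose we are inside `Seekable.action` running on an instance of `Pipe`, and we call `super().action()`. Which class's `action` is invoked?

L[Pipe] = Pipe + merge(L[Writable], L[Shareable], [Writable Shareable])
  take Writable:  [Writable Seekable Versioned SocketStream object] + [Shareable Ordered Versioned SocketStream object] + [Writable Shareable]
  take Seekable:  [Seekable Versioned SocketStream object] + [Shareable Ordered Versioned SocketStream object] + [Shareable]
  take Shareable:  [Versioned SocketStream object] + [Shareable Ordered Versioned SocketStream object] + [Shareable]
  take Ordered:  [Versioned SocketStream object] + [Ordered Versioned SocketStream object]
  take Versioned:  [Versioned SocketStream object] + [Versioned SocketStream object]
  take SocketStream:  [SocketStream object] + [SocketStream object]
  take object:  [object] + [object]
MRO: Pipe Writable Seekable Shareable Ordered Versioned SocketStream object
super() in Seekable.action on a Pipe instance goes to the class after Seekable in Pipe's MRO: Shareable.

Shareable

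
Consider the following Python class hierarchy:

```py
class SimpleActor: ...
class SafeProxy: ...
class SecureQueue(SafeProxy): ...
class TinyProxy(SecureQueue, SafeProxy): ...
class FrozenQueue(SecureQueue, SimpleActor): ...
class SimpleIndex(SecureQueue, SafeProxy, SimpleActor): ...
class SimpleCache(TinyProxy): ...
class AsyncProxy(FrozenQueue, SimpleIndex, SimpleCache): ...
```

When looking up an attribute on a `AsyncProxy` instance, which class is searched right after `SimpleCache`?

TinyProxy

L[AsyncProxy] = AsyncProxy + merge(L[FrozenQueue], L[SimpleIndex], L[SimpleCache], [FrozenQueue SimpleIndex SimpleCache])
  take FrozenQueue:  [FrozenQueue SecureQueue SafeProxy SimpleActor object] + [SimpleIndex SecureQueue SafeProxy SimpleActor object] + [SimpleCache TinyProxy SecureQueue SafeProxy object] + [FrozenQueue SimpleIndex SimpleCache]
  take SimpleIndex:  [SecureQueue SafeProxy SimpleActor object] + [SimpleIndex SecureQueue SafeProxy SimpleActor object] + [SimpleCache TinyProxy SecureQueue SafeProxy object] + [SimpleIndex SimpleCache]
  take SimpleCache:  [SecureQueue SafeProxy SimpleActor object] + [SecureQueue SafeProxy SimpleActor object] + [SimpleCache TinyProxy SecureQueue SafeProxy object] + [SimpleCache]
  take TinyProxy:  [SecureQueue SafeProxy SimpleActor object] + [SecureQueue SafeProxy SimpleActor object] + [TinyProxy SecureQueue SafeProxy object]
  take SecureQueue:  [SecureQueue SafeProxy SimpleActor object] + [SecureQueue SafeProxy SimpleActor object] + [SecureQueue SafeProxy object]
  take SafeProxy:  [SafeProxy SimpleActor object] + [SafeProxy SimpleActor object] + [SafeProxy object]
  take SimpleActor:  [SimpleActor object] + [SimpleActor object] + [object]
  take object:  [object] + [object] + [object]
MRO: AsyncProxy FrozenQueue SimpleIndex SimpleCache TinyProxy SecureQueue SafeProxy SimpleActor object
SimpleCache is at position 3; next is TinyProxy.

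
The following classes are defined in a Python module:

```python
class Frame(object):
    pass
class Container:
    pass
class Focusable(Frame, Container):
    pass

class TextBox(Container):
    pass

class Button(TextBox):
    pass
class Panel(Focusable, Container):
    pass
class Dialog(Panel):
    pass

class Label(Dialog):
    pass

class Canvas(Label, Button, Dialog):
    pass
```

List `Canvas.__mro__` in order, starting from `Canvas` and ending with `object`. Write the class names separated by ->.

L[Canvas] = Canvas + merge(L[Label], L[Button], L[Dialog], [Label Button Dialog])
  take Label:  [Label Dialog Panel Focusable Frame Container object] + [Button TextBox Container object] + [Dialog Panel Focusable Frame Container object] + [Label Button Dialog]
  take Button:  [Dialog Panel Focusable Frame Container object] + [Button TextBox Container object] + [Dialog Panel Focusable Frame Container object] + [Button Dialog]
  take Dialog:  [Dialog Panel Focusable Frame Container object] + [TextBox Container object] + [Dialog Panel Focusable Frame Container object] + [Dialog]
  take Panel:  [Panel Focusable Frame Container object] + [TextBox Container object] + [Panel Focusable Frame Container object]
  take Focusable:  [Focusable Frame Container object] + [TextBox Container object] + [Focusable Frame Container object]
  take Frame:  [Frame Container object] + [TextBox Container object] + [Frame Container object]
  take TextBox:  [Container object] + [TextBox Container object] + [Container object]
  take Container:  [Container object] + [Container object] + [Container object]
  take object:  [object] + [object] + [object]

Canvas -> Label -> Button -> Dialog -> Panel -> Focusable -> Frame -> TextBox -> Container -> object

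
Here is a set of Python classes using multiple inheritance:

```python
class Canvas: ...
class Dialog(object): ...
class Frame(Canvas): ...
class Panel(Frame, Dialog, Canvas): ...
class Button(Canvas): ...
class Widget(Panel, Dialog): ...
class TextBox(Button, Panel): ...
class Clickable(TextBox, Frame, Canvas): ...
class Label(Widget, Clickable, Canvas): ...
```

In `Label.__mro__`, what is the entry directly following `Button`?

L[Label] = Label + merge(L[Widget], L[Clickable], L[Canvas], [Widget Clickable Canvas])
  take Widget:  [Widget Panel Frame Dialog Canvas object] + [Clickable TextBox Button Panel Frame Dialog Canvas object] + [Canvas object] + [Widget Clickable Canvas]
  take Clickable:  [Panel Frame Dialog Canvas object] + [Clickable TextBox Button Panel Frame Dialog Canvas object] + [Canvas object] + [Clickable Canvas]
  take TextBox:  [Panel Frame Dialog Canvas object] + [TextBox Button Panel Frame Dialog Canvas object] + [Canvas object] + [Canvas]
  take Button:  [Panel Frame Dialog Canvas object] + [Button Panel Frame Dialog Canvas object] + [Canvas object] + [Canvas]
  take Panel:  [Panel Frame Dialog Canvas object] + [Panel Frame Dialog Canvas object] + [Canvas object] + [Canvas]
  take Frame:  [Frame Dialog Canvas object] + [Frame Dialog Canvas object] + [Canvas object] + [Canvas]
  take Dialog:  [Dialog Canvas object] + [Dialog Canvas object] + [Canvas object] + [Canvas]
  take Canvas:  [Canvas object] + [Canvas object] + [Canvas object] + [Canvas]
  take object:  [object] + [object] + [object]
MRO: Label Widget Clickable TextBox Button Panel Frame Dialog Canvas object
Button is at position 4; next is Panel.

Panel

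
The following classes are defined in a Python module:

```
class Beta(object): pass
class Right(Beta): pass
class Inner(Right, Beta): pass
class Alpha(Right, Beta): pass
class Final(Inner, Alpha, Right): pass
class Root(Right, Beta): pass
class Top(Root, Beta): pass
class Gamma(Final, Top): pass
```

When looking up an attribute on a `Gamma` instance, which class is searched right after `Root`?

Right

L[Gamma] = Gamma + merge(L[Final], L[Top], [Final Top])
  take Final:  [Final Inner Alpha Right Beta object] + [Top Root Right Beta object] + [Final Top]
  take Inner:  [Inner Alpha Right Beta object] + [Top Root Right Beta object] + [Top]
  take Alpha:  [Alpha Right Beta object] + [Top Root Right Beta object] + [Top]
  take Top:  [Right Beta object] + [Top Root Right Beta object] + [Top]
  take Root:  [Right Beta object] + [Root Right Beta object]
  take Right:  [Right Beta object] + [Right Beta object]
  take Beta:  [Beta object] + [Beta object]
  take object:  [object] + [object]
MRO: Gamma Final Inner Alpha Top Root Right Beta object
Root is at position 5; next is Right.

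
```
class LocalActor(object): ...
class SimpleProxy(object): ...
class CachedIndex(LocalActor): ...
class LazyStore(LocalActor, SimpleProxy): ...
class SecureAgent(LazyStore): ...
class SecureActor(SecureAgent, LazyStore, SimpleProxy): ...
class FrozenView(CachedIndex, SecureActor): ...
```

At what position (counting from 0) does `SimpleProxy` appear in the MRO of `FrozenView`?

6

L[FrozenView] = FrozenView + merge(L[CachedIndex], L[SecureActor], [CachedIndex SecureActor])
  take CachedIndex:  [CachedIndex LocalActor object] + [SecureActor SecureAgent LazyStore LocalActor SimpleProxy object] + [CachedIndex SecureActor]
  take SecureActor:  [LocalActor object] + [SecureActor SecureAgent LazyStore LocalActor SimpleProxy object] + [SecureActor]
  take SecureAgent:  [LocalActor object] + [SecureAgent LazyStore LocalActor SimpleProxy object]
  take LazyStore:  [LocalActor object] + [LazyStore LocalActor SimpleProxy object]
  take LocalActor:  [LocalActor object] + [LocalActor SimpleProxy object]
  take SimpleProxy:  [object] + [SimpleProxy object]
  take object:  [object] + [object]
MRO: FrozenView CachedIndex SecureActor SecureAgent LazyStore LocalActor SimpleProxy object
SimpleProxy sits at index 6.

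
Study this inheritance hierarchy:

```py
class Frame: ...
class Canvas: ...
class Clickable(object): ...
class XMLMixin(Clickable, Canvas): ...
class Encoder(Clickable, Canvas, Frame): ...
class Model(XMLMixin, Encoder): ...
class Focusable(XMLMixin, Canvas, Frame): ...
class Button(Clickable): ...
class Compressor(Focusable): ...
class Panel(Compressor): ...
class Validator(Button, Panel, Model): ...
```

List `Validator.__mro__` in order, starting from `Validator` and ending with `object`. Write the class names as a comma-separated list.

L[Validator] = Validator + merge(L[Button], L[Panel], L[Model], [Button Panel Model])
  take Button:  [Button Clickable object] + [Panel Compressor Focusable XMLMixin Clickable Canvas Frame object] + [Model XMLMixin Encoder Clickable Canvas Frame object] + [Button Panel Model]
  take Panel:  [Clickable object] + [Panel Compressor Focusable XMLMixin Clickable Canvas Frame object] + [Model XMLMixin Encoder Clickable Canvas Frame object] + [Panel Model]
  take Compressor:  [Clickable object] + [Compressor Focusable XMLMixin Clickable Canvas Frame object] + [Model XMLMixin Encoder Clickable Canvas Frame object] + [Model]
  take Focusable:  [Clickable object] + [Focusable XMLMixin Clickable Canvas Frame object] + [Model XMLMixin Encoder Clickable Canvas Frame object] + [Model]
  take Model:  [Clickable object] + [XMLMixin Clickable Canvas Frame object] + [Model XMLMixin Encoder Clickable Canvas Frame object] + [Model]
  take XMLMixin:  [Clickable object] + [XMLMixin Clickable Canvas Frame object] + [XMLMixin Encoder Clickable Canvas Frame object]
  take Encoder:  [Clickable object] + [Clickable Canvas Frame object] + [Encoder Clickable Canvas Frame object]
  take Clickable:  [Clickable object] + [Clickable Canvas Frame object] + [Clickable Canvas Frame object]
  take Canvas:  [object] + [Canvas Frame object] + [Canvas Frame object]
  take Frame:  [object] + [Frame object] + [Frame object]
  take object:  [object] + [object] + [object]

Validator, Button, Panel, Compressor, Focusable, Model, XMLMixin, Encoder, Clickable, Canvas, Frame, object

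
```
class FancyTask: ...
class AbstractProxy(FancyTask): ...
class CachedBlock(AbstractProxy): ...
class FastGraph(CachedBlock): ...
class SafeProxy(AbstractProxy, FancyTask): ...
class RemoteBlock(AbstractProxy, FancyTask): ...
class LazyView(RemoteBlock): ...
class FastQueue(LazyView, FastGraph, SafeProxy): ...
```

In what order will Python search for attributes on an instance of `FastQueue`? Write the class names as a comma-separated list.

L[FastQueue] = FastQueue + merge(L[LazyView], L[FastGraph], L[SafeProxy], [LazyView FastGraph SafeProxy])
  take LazyView:  [LazyView RemoteBlock AbstractProxy FancyTask object] + [FastGraph CachedBlock AbstractProxy FancyTask object] + [SafeProxy AbstractProxy FancyTask object] + [LazyView FastGraph SafeProxy]
  take RemoteBlock:  [RemoteBlock AbstractProxy FancyTask object] + [FastGraph CachedBlock AbstractProxy FancyTask object] + [SafeProxy AbstractProxy FancyTask object] + [FastGraph SafeProxy]
  take FastGraph:  [AbstractProxy FancyTask object] + [FastGraph CachedBlock AbstractProxy FancyTask object] + [SafeProxy AbstractProxy FancyTask object] + [FastGraph SafeProxy]
  take CachedBlock:  [AbstractProxy FancyTask object] + [CachedBlock AbstractProxy FancyTask object] + [SafeProxy AbstractProxy FancyTask object] + [SafeProxy]
  take SafeProxy:  [AbstractProxy FancyTask object] + [AbstractProxy FancyTask object] + [SafeProxy AbstractProxy FancyTask object] + [SafeProxy]
  take AbstractProxy:  [AbstractProxy FancyTask object] + [AbstractProxy FancyTask object] + [AbstractProxy FancyTask object]
  take FancyTask:  [FancyTask object] + [FancyTask object] + [FancyTask object]
  take object:  [object] + [object] + [object]

FastQueue, LazyView, RemoteBlock, FastGraph, CachedBlock, SafeProxy, AbstractProxy, FancyTask, object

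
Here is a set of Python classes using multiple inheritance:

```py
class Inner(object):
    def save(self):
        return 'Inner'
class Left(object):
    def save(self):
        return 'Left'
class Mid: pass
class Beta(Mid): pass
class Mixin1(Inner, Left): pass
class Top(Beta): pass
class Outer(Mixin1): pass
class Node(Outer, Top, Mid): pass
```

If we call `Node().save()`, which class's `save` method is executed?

L[Node] = Node + merge(L[Outer], L[Top], L[Mid], [Outer Top Mid])
  take Outer:  [Outer Mixin1 Inner Left object] + [Top Beta Mid object] + [Mid object] + [Outer Top Mid]
  take Mixin1:  [Mixin1 Inner Left object] + [Top Beta Mid object] + [Mid object] + [Top Mid]
  take Inner:  [Inner Left object] + [Top Beta Mid object] + [Mid object] + [Top Mid]
  take Left:  [Left object] + [Top Beta Mid object] + [Mid object] + [Top Mid]
  take Top:  [object] + [Top Beta Mid object] + [Mid object] + [Top Mid]
  take Beta:  [object] + [Beta Mid object] + [Mid object] + [Mid]
  take Mid:  [object] + [Mid object] + [Mid object] + [Mid]
  take object:  [object] + [object] + [object]
MRO: Node Outer Mixin1 Inner Left Top Beta Mid object
save is defined in: Inner, Left. First along the MRO is Inner.

Inner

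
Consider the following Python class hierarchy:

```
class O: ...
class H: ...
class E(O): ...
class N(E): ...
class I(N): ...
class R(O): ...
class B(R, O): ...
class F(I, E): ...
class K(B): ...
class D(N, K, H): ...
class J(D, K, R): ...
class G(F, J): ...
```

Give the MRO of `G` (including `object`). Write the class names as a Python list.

[G, F, I, J, D, N, E, K, B, R, O, H, object]

L[G] = G + merge(L[F], L[J], [F J])
  take F:  [F I N E O object] + [J D N E K B R O H object] + [F J]
  take I:  [I N E O object] + [J D N E K B R O H object] + [J]
  take J:  [N E O object] + [J D N E K B R O H object] + [J]
  take D:  [N E O object] + [D N E K B R O H object]
  take N:  [N E O object] + [N E K B R O H object]
  take E:  [E O object] + [E K B R O H object]
  take K:  [O object] + [K B R O H object]
  take B:  [O object] + [B R O H object]
  take R:  [O object] + [R O H object]
  take O:  [O object] + [O H object]
  take H:  [object] + [H object]
  take object:  [object] + [object]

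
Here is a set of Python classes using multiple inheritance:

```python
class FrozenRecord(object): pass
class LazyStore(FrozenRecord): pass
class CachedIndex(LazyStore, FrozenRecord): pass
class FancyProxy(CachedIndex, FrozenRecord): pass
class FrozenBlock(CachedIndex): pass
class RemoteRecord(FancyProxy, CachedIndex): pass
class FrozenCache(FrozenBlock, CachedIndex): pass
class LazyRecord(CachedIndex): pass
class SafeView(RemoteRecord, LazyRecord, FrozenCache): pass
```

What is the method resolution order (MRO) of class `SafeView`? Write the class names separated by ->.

L[SafeView] = SafeView + merge(L[RemoteRecord], L[LazyRecord], L[FrozenCache], [RemoteRecord LazyRecord FrozenCache])
  take RemoteRecord:  [RemoteRecord FancyProxy CachedIndex LazyStore FrozenRecord object] + [LazyRecord CachedIndex LazyStore FrozenRecord object] + [FrozenCache FrozenBlock CachedIndex LazyStore FrozenRecord object] + [RemoteRecord LazyRecord FrozenCache]
  take FancyProxy:  [FancyProxy CachedIndex LazyStore FrozenRecord object] + [LazyRecord CachedIndex LazyStore FrozenRecord object] + [FrozenCache FrozenBlock CachedIndex LazyStore FrozenRecord object] + [LazyRecord FrozenCache]
  take LazyRecord:  [CachedIndex LazyStore FrozenRecord object] + [LazyRecord CachedIndex LazyStore FrozenRecord object] + [FrozenCache FrozenBlock CachedIndex LazyStore FrozenRecord object] + [LazyRecord FrozenCache]
  take FrozenCache:  [CachedIndex LazyStore FrozenRecord object] + [CachedIndex LazyStore FrozenRecord object] + [FrozenCache FrozenBlock CachedIndex LazyStore FrozenRecord object] + [FrozenCache]
  take FrozenBlock:  [CachedIndex LazyStore FrozenRecord object] + [CachedIndex LazyStore FrozenRecord object] + [FrozenBlock CachedIndex LazyStore FrozenRecord object]
  take CachedIndex:  [CachedIndex LazyStore FrozenRecord object] + [CachedIndex LazyStore FrozenRecord object] + [CachedIndex LazyStore FrozenRecord object]
  take LazyStore:  [LazyStore FrozenRecord object] + [LazyStore FrozenRecord object] + [LazyStore FrozenRecord object]
  take FrozenRecord:  [FrozenRecord object] + [FrozenRecord object] + [FrozenRecord object]
  take object:  [object] + [object] + [object]

SafeView -> RemoteRecord -> FancyProxy -> LazyRecord -> FrozenCache -> FrozenBlock -> CachedIndex -> LazyStore -> FrozenRecord -> object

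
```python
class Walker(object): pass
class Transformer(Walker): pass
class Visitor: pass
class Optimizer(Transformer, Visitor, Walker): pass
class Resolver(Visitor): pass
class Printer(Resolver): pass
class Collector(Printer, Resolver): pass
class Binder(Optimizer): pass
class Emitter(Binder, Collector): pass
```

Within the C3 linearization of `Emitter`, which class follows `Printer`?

L[Emitter] = Emitter + merge(L[Binder], L[Collector], [Binder Collector])
  take Binder:  [Binder Optimizer Transformer Visitor Walker object] + [Collector Printer Resolver Visitor object] + [Binder Collector]
  take Optimizer:  [Optimizer Transformer Visitor Walker object] + [Collector Printer Resolver Visitor object] + [Collector]
  take Transformer:  [Transformer Visitor Walker object] + [Collector Printer Resolver Visitor object] + [Collector]
  take Collector:  [Visitor Walker object] + [Collector Printer Resolver Visitor object] + [Collector]
  take Printer:  [Visitor Walker object] + [Printer Resolver Visitor object]
  take Resolver:  [Visitor Walker object] + [Resolver Visitor object]
  take Visitor:  [Visitor Walker object] + [Visitor object]
  take Walker:  [Walker object] + [object]
  take object:  [object] + [object]
MRO: Emitter Binder Optimizer Transformer Collector Printer Resolver Visitor Walker object
Printer is at position 5; next is Resolver.

Resolver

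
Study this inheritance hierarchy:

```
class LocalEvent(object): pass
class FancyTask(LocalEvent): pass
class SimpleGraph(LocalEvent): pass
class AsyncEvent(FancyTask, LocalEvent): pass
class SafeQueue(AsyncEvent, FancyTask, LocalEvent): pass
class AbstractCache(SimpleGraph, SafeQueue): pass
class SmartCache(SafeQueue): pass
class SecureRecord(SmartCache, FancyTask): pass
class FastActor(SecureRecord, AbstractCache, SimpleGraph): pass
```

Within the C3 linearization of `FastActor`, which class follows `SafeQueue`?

L[FastActor] = FastActor + merge(L[SecureRecord], L[AbstractCache], L[SimpleGraph], [SecureRecord AbstractCache SimpleGraph])
  take SecureRecord:  [SecureRecord SmartCache SafeQueue AsyncEvent FancyTask LocalEvent object] + [AbstractCache SimpleGraph SafeQueue AsyncEvent FancyTask LocalEvent object] + [SimpleGraph LocalEvent object] + [SecureRecord AbstractCache SimpleGraph]
  take SmartCache:  [SmartCache SafeQueue AsyncEvent FancyTask LocalEvent object] + [AbstractCache SimpleGraph SafeQueue AsyncEvent FancyTask LocalEvent object] + [SimpleGraph LocalEvent object] + [AbstractCache SimpleGraph]
  take AbstractCache:  [SafeQueue AsyncEvent FancyTask LocalEvent object] + [AbstractCache SimpleGraph SafeQueue AsyncEvent FancyTask LocalEvent object] + [SimpleGraph LocalEvent object] + [AbstractCache SimpleGraph]
  take SimpleGraph:  [SafeQueue AsyncEvent FancyTask LocalEvent object] + [SimpleGraph SafeQueue AsyncEvent FancyTask LocalEvent object] + [SimpleGraph LocalEvent object] + [SimpleGraph]
  take SafeQueue:  [SafeQueue AsyncEvent FancyTask LocalEvent object] + [SafeQueue AsyncEvent FancyTask LocalEvent object] + [LocalEvent object]
  take AsyncEvent:  [AsyncEvent FancyTask LocalEvent object] + [AsyncEvent FancyTask LocalEvent object] + [LocalEvent object]
  take FancyTask:  [FancyTask LocalEvent object] + [FancyTask LocalEvent object] + [LocalEvent object]
  take LocalEvent:  [LocalEvent object] + [LocalEvent object] + [LocalEvent object]
  take object:  [object] + [object] + [object]
MRO: FastActor SecureRecord SmartCache AbstractCache SimpleGraph SafeQueue AsyncEvent FancyTask LocalEvent object
SafeQueue is at position 5; next is AsyncEvent.

AsyncEvent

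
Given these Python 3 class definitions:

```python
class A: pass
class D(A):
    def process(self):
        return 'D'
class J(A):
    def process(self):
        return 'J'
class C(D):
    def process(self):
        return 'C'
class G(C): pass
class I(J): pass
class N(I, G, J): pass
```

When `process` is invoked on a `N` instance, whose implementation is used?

J

L[N] = N + merge(L[I], L[G], L[J], [I G J])
  take I:  [I J A object] + [G C D A object] + [J A object] + [I G J]
  take G:  [J A object] + [G C D A object] + [J A object] + [G J]
  take J:  [J A object] + [C D A object] + [J A object] + [J]
  take C:  [A object] + [C D A object] + [A object]
  take D:  [A object] + [D A object] + [A object]
  take A:  [A object] + [A object] + [A object]
  take object:  [object] + [object] + [object]
MRO: N I G J C D A object
process is defined in: C, D, J. First along the MRO is J.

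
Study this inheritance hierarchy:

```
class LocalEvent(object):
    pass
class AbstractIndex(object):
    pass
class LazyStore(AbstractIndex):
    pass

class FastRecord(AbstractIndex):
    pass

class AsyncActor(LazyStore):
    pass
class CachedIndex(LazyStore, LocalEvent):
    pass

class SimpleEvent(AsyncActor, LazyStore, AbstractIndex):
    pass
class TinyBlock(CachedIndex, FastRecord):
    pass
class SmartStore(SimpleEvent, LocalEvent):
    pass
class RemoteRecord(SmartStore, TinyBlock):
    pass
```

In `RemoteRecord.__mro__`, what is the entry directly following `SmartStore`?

L[RemoteRecord] = RemoteRecord + merge(L[SmartStore], L[TinyBlock], [SmartStore TinyBlock])
  take SmartStore:  [SmartStore SimpleEvent AsyncActor LazyStore AbstractIndex LocalEvent object] + [TinyBlock CachedIndex LazyStore FastRecord AbstractIndex LocalEvent object] + [SmartStore TinyBlock]
  take SimpleEvent:  [SimpleEvent AsyncActor LazyStore AbstractIndex LocalEvent object] + [TinyBlock CachedIndex LazyStore FastRecord AbstractIndex LocalEvent object] + [TinyBlock]
  take AsyncActor:  [AsyncActor LazyStore AbstractIndex LocalEvent object] + [TinyBlock CachedIndex LazyStore FastRecord AbstractIndex LocalEvent object] + [TinyBlock]
  take TinyBlock:  [LazyStore AbstractIndex LocalEvent object] + [TinyBlock CachedIndex LazyStore FastRecord AbstractIndex LocalEvent object] + [TinyBlock]
  take CachedIndex:  [LazyStore AbstractIndex LocalEvent object] + [CachedIndex LazyStore FastRecord AbstractIndex LocalEvent object]
  take LazyStore:  [LazyStore AbstractIndex LocalEvent object] + [LazyStore FastRecord AbstractIndex LocalEvent object]
  take FastRecord:  [AbstractIndex LocalEvent object] + [FastRecord AbstractIndex LocalEvent object]
  take AbstractIndex:  [AbstractIndex LocalEvent object] + [AbstractIndex LocalEvent object]
  take LocalEvent:  [LocalEvent object] + [LocalEvent object]
  take object:  [object] + [object]
MRO: RemoteRecord SmartStore SimpleEvent AsyncActor TinyBlock CachedIndex LazyStore FastRecord AbstractIndex LocalEvent object
SmartStore is at position 1; next is SimpleEvent.

SimpleEvent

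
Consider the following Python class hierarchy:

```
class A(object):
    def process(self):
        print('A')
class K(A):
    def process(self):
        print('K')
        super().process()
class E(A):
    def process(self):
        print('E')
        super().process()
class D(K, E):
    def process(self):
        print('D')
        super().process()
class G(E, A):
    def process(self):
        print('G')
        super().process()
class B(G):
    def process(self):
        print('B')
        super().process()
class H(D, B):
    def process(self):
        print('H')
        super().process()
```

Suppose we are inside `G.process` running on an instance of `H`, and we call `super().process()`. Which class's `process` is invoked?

E

L[H] = H + merge(L[D], L[B], [D B])
  take D:  [D K E A object] + [B G E A object] + [D B]
  take K:  [K E A object] + [B G E A object] + [B]
  take B:  [E A object] + [B G E A object] + [B]
  take G:  [E A object] + [G E A object]
  take E:  [E A object] + [E A object]
  take A:  [A object] + [A object]
  take object:  [object] + [object]
MRO: H D K B G E A object
super() in G.process on a H instance goes to the class after G in H's MRO: E.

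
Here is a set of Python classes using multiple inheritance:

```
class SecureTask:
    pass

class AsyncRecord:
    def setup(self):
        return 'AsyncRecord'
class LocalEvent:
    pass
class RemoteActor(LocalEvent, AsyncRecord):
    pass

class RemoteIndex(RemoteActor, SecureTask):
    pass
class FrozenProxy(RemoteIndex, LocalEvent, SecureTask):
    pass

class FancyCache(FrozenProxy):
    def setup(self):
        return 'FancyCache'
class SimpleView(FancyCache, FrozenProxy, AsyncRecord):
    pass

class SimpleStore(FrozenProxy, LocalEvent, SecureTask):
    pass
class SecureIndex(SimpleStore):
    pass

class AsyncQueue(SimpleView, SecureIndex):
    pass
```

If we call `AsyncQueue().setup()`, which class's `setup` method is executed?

L[AsyncQueue] = AsyncQueue + merge(L[SimpleView], L[SecureIndex], [SimpleView SecureIndex])
  take SimpleView:  [SimpleView FancyCache FrozenProxy RemoteIndex RemoteActor LocalEvent AsyncRecord SecureTask object] + [SecureIndex SimpleStore FrozenProxy RemoteIndex RemoteActor LocalEvent AsyncRecord SecureTask object] + [SimpleView SecureIndex]
  take FancyCache:  [FancyCache FrozenProxy RemoteIndex RemoteActor LocalEvent AsyncRecord SecureTask object] + [SecureIndex SimpleStore FrozenProxy RemoteIndex RemoteActor LocalEvent AsyncRecord SecureTask object] + [SecureIndex]
  take SecureIndex:  [FrozenProxy RemoteIndex RemoteActor LocalEvent AsyncRecord SecureTask object] + [SecureIndex SimpleStore FrozenProxy RemoteIndex RemoteActor LocalEvent AsyncRecord SecureTask object] + [SecureIndex]
  take SimpleStore:  [FrozenProxy RemoteIndex RemoteActor LocalEvent AsyncRecord SecureTask object] + [SimpleStore FrozenProxy RemoteIndex RemoteActor LocalEvent AsyncRecord SecureTask object]
  take FrozenProxy:  [FrozenProxy RemoteIndex RemoteActor LocalEvent AsyncRecord SecureTask object] + [FrozenProxy RemoteIndex RemoteActor LocalEvent AsyncRecord SecureTask object]
  take RemoteIndex:  [RemoteIndex RemoteActor LocalEvent AsyncRecord SecureTask object] + [RemoteIndex RemoteActor LocalEvent AsyncRecord SecureTask object]
  take RemoteActor:  [RemoteActor LocalEvent AsyncRecord SecureTask object] + [RemoteActor LocalEvent AsyncRecord SecureTask object]
  take LocalEvent:  [LocalEvent AsyncRecord SecureTask object] + [LocalEvent AsyncRecord SecureTask object]
  take AsyncRecord:  [AsyncRecord SecureTask object] + [AsyncRecord SecureTask object]
  take SecureTask:  [SecureTask object] + [SecureTask object]
  take object:  [object] + [object]
MRO: AsyncQueue SimpleView FancyCache SecureIndex SimpleStore FrozenProxy RemoteIndex RemoteActor LocalEvent AsyncRecord SecureTask object
setup is defined in: AsyncRecord, FancyCache. First along the MRO is FancyCache.

FancyCache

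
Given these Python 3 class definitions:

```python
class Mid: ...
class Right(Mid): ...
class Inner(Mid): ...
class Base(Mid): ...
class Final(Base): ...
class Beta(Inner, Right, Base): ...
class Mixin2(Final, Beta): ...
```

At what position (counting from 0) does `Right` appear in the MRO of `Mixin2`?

4

L[Mixin2] = Mixin2 + merge(L[Final], L[Beta], [Final Beta])
  take Final:  [Final Base Mid object] + [Beta Inner Right Base Mid object] + [Final Beta]
  take Beta:  [Base Mid object] + [Beta Inner Right Base Mid object] + [Beta]
  take Inner:  [Base Mid object] + [Inner Right Base Mid object]
  take Right:  [Base Mid object] + [Right Base Mid object]
  take Base:  [Base Mid object] + [Base Mid object]
  take Mid:  [Mid object] + [Mid object]
  take object:  [object] + [object]
MRO: Mixin2 Final Beta Inner Right Base Mid object
Right sits at index 4.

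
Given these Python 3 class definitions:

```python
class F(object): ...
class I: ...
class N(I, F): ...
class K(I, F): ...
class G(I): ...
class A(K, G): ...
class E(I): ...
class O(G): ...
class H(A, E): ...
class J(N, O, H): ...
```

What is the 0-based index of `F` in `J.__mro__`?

L[J] = J + merge(L[N], L[O], L[H], [N O H])
  take N:  [N I F object] + [O G I object] + [H A K G E I F object] + [N O H]
  take O:  [I F object] + [O G I object] + [H A K G E I F object] + [O H]
  take H:  [I F object] + [G I object] + [H A K G E I F object] + [H]
  take A:  [I F object] + [G I object] + [A K G E I F object]
  take K:  [I F object] + [G I object] + [K G E I F object]
  take G:  [I F object] + [G I object] + [G E I F object]
  take E:  [I F object] + [I object] + [E I F object]
  take I:  [I F object] + [I object] + [I F object]
  take F:  [F object] + [object] + [F object]
  take object:  [object] + [object] + [object]
MRO: J N O H A K G E I F object
F sits at index 9.

9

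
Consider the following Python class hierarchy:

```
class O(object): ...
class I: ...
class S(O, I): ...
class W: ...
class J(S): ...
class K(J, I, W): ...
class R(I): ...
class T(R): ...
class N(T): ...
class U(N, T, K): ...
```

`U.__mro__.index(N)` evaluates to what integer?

L[U] = U + merge(L[N], L[T], L[K], [N T K])
  take N:  [N T R I object] + [T R I object] + [K J S O I W object] + [N T K]
  take T:  [T R I object] + [T R I object] + [K J S O I W object] + [T K]
  take R:  [R I object] + [R I object] + [K J S O I W object] + [K]
  take K:  [I object] + [I object] + [K J S O I W object] + [K]
  take J:  [I object] + [I object] + [J S O I W object]
  take S:  [I object] + [I object] + [S O I W object]
  take O:  [I object] + [I object] + [O I W object]
  take I:  [I object] + [I object] + [I W object]
  take W:  [object] + [object] + [W object]
  take object:  [object] + [object] + [object]
MRO: U N T R K J S O I W object
N sits at index 1.

1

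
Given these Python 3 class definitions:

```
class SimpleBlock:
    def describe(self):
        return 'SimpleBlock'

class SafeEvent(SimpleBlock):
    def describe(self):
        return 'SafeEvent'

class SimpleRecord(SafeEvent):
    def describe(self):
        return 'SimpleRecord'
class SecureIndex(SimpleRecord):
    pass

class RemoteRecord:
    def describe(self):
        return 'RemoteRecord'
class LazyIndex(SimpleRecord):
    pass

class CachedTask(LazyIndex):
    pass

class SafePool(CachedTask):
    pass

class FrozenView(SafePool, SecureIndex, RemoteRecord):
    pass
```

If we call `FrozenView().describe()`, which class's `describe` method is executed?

L[FrozenView] = FrozenView + merge(L[SafePool], L[SecureIndex], L[RemoteRecord], [SafePool SecureIndex RemoteRecord])
  take SafePool:  [SafePool CachedTask LazyIndex SimpleRecord SafeEvent SimpleBlock object] + [SecureIndex SimpleRecord SafeEvent SimpleBlock object] + [RemoteRecord object] + [SafePool SecureIndex RemoteRecord]
  take CachedTask:  [CachedTask LazyIndex SimpleRecord SafeEvent SimpleBlock object] + [SecureIndex SimpleRecord SafeEvent SimpleBlock object] + [RemoteRecord object] + [SecureIndex RemoteRecord]
  take LazyIndex:  [LazyIndex SimpleRecord SafeEvent SimpleBlock object] + [SecureIndex SimpleRecord SafeEvent SimpleBlock object] + [RemoteRecord object] + [SecureIndex RemoteRecord]
  take SecureIndex:  [SimpleRecord SafeEvent SimpleBlock object] + [SecureIndex SimpleRecord SafeEvent SimpleBlock object] + [RemoteRecord object] + [SecureIndex RemoteRecord]
  take SimpleRecord:  [SimpleRecord SafeEvent SimpleBlock object] + [SimpleRecord SafeEvent SimpleBlock object] + [RemoteRecord object] + [RemoteRecord]
  take SafeEvent:  [SafeEvent SimpleBlock object] + [SafeEvent SimpleBlock object] + [RemoteRecord object] + [RemoteRecord]
  take SimpleBlock:  [SimpleBlock object] + [SimpleBlock object] + [RemoteRecord object] + [RemoteRecord]
  take RemoteRecord:  [object] + [object] + [RemoteRecord object] + [RemoteRecord]
  take object:  [object] + [object] + [object]
MRO: FrozenView SafePool CachedTask LazyIndex SecureIndex SimpleRecord SafeEvent SimpleBlock RemoteRecord object
describe is defined in: RemoteRecord, SafeEvent, SimpleBlock, SimpleRecord. First along the MRO is SimpleRecord.

SimpleRecord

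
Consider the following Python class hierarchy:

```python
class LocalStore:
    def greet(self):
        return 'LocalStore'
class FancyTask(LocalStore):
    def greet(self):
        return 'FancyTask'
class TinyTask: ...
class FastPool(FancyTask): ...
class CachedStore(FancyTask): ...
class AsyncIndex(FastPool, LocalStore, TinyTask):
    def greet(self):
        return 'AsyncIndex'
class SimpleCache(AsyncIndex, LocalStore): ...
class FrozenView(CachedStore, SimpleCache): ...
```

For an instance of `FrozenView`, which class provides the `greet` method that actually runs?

AsyncIndex

L[FrozenView] = FrozenView + merge(L[CachedStore], L[SimpleCache], [CachedStore SimpleCache])
  take CachedStore:  [CachedStore FancyTask LocalStore object] + [SimpleCache AsyncIndex FastPool FancyTask LocalStore TinyTask object] + [CachedStore SimpleCache]
  take SimpleCache:  [FancyTask LocalStore object] + [SimpleCache AsyncIndex FastPool FancyTask LocalStore TinyTask object] + [SimpleCache]
  take AsyncIndex:  [FancyTask LocalStore object] + [AsyncIndex FastPool FancyTask LocalStore TinyTask object]
  take FastPool:  [FancyTask LocalStore object] + [FastPool FancyTask LocalStore TinyTask object]
  take FancyTask:  [FancyTask LocalStore object] + [FancyTask LocalStore TinyTask object]
  take LocalStore:  [LocalStore object] + [LocalStore TinyTask object]
  take TinyTask:  [object] + [TinyTask object]
  take object:  [object] + [object]
MRO: FrozenView CachedStore SimpleCache AsyncIndex FastPool FancyTask LocalStore TinyTask object
greet is defined in: AsyncIndex, FancyTask, LocalStore. First along the MRO is AsyncIndex.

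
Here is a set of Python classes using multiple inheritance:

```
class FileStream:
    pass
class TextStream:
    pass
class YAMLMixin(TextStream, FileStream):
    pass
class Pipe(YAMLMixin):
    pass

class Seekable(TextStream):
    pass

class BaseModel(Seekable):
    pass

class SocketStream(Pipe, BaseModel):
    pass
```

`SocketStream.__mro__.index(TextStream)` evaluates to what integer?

L[SocketStream] = SocketStream + merge(L[Pipe], L[BaseModel], [Pipe BaseModel])
  take Pipe:  [Pipe YAMLMixin TextStream FileStream object] + [BaseModel Seekable TextStream object] + [Pipe BaseModel]
  take YAMLMixin:  [YAMLMixin TextStream FileStream object] + [BaseModel Seekable TextStream object] + [BaseModel]
  take BaseModel:  [TextStream FileStream object] + [BaseModel Seekable TextStream object] + [BaseModel]
  take Seekable:  [TextStream FileStream object] + [Seekable TextStream object]
  take TextStream:  [TextStream FileStream object] + [TextStream object]
  take FileStream:  [FileStream object] + [object]
  take object:  [object] + [object]
MRO: SocketStream Pipe YAMLMixin BaseModel Seekable TextStream FileStream object
TextStream sits at index 5.

5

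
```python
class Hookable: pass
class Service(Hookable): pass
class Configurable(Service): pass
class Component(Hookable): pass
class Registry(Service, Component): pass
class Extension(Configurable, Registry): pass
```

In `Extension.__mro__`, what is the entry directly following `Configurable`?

Registry

L[Extension] = Extension + merge(L[Configurable], L[Registry], [Configurable Registry])
  take Configurable:  [Configurable Service Hookable object] + [Registry Service Component Hookable object] + [Configurable Registry]
  take Registry:  [Service Hookable object] + [Registry Service Component Hookable object] + [Registry]
  take Service:  [Service Hookable object] + [Service Component Hookable object]
  take Component:  [Hookable object] + [Component Hookable object]
  take Hookable:  [Hookable object] + [Hookable object]
  take object:  [object] + [object]
MRO: Extension Configurable Registry Service Component Hookable object
Configurable is at position 1; next is Registry.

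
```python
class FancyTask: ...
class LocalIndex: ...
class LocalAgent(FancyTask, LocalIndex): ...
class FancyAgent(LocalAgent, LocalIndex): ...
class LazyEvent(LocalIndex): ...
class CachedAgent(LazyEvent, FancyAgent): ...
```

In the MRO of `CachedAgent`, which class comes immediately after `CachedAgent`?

L[CachedAgent] = CachedAgent + merge(L[LazyEvent], L[FancyAgent], [LazyEvent FancyAgent])
  take LazyEvent:  [LazyEvent LocalIndex object] + [FancyAgent LocalAgent FancyTask LocalIndex object] + [LazyEvent FancyAgent]
  take FancyAgent:  [LocalIndex object] + [FancyAgent LocalAgent FancyTask LocalIndex object] + [FancyAgent]
  take LocalAgent:  [LocalIndex object] + [LocalAgent FancyTask LocalIndex object]
  take FancyTask:  [LocalIndex object] + [FancyTask LocalIndex object]
  take LocalIndex:  [LocalIndex object] + [LocalIndex object]
  take object:  [object] + [object]
MRO: CachedAgent LazyEvent FancyAgent LocalAgent FancyTask LocalIndex object
CachedAgent is at position 0; next is LazyEvent.

LazyEvent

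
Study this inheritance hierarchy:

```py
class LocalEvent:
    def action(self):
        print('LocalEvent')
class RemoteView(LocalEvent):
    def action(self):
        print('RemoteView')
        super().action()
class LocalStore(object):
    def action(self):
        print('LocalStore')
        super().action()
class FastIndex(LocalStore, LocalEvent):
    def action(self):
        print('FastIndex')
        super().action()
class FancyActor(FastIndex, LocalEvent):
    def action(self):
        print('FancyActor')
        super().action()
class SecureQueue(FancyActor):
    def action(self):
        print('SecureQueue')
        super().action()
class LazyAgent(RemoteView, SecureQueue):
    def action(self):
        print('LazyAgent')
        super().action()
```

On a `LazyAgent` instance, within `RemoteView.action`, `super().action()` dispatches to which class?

L[LazyAgent] = LazyAgent + merge(L[RemoteView], L[SecureQueue], [RemoteView SecureQueue])
  take RemoteView:  [RemoteView LocalEvent object] + [SecureQueue FancyActor FastIndex LocalStore LocalEvent object] + [RemoteView SecureQueue]
  take SecureQueue:  [LocalEvent object] + [SecureQueue FancyActor FastIndex LocalStore LocalEvent object] + [SecureQueue]
  take FancyActor:  [LocalEvent object] + [FancyActor FastIndex LocalStore LocalEvent object]
  take FastIndex:  [LocalEvent object] + [FastIndex LocalStore LocalEvent object]
  take LocalStore:  [LocalEvent object] + [LocalStore LocalEvent object]
  take LocalEvent:  [LocalEvent object] + [LocalEvent object]
  take object:  [object] + [object]
MRO: LazyAgent RemoteView SecureQueue FancyActor FastIndex LocalStore LocalEvent object
super() in RemoteView.action on a LazyAgent instance goes to the class after RemoteView in LazyAgent's MRO: SecureQueue.

SecureQueue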